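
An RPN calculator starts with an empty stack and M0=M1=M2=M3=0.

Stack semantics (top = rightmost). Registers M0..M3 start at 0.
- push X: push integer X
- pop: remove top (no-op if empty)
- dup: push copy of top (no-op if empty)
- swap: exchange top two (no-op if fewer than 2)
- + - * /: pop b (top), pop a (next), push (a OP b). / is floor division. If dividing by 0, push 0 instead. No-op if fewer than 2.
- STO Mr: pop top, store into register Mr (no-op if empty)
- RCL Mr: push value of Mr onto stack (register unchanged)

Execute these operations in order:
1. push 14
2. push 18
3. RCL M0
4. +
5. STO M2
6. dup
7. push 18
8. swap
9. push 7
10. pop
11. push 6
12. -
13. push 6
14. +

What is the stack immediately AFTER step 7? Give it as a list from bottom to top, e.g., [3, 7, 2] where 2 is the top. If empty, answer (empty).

After op 1 (push 14): stack=[14] mem=[0,0,0,0]
After op 2 (push 18): stack=[14,18] mem=[0,0,0,0]
After op 3 (RCL M0): stack=[14,18,0] mem=[0,0,0,0]
After op 4 (+): stack=[14,18] mem=[0,0,0,0]
After op 5 (STO M2): stack=[14] mem=[0,0,18,0]
After op 6 (dup): stack=[14,14] mem=[0,0,18,0]
After op 7 (push 18): stack=[14,14,18] mem=[0,0,18,0]

[14, 14, 18]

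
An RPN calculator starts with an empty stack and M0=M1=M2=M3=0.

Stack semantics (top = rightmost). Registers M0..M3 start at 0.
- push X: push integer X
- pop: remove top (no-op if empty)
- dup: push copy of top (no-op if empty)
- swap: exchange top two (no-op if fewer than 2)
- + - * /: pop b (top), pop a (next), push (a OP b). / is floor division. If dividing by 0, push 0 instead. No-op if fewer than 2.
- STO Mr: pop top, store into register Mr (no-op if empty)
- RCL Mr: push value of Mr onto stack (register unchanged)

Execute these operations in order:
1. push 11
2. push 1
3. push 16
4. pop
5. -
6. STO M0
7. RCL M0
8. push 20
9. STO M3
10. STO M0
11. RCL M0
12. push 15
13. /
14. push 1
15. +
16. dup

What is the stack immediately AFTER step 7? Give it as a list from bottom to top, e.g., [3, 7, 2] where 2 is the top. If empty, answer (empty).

After op 1 (push 11): stack=[11] mem=[0,0,0,0]
After op 2 (push 1): stack=[11,1] mem=[0,0,0,0]
After op 3 (push 16): stack=[11,1,16] mem=[0,0,0,0]
After op 4 (pop): stack=[11,1] mem=[0,0,0,0]
After op 5 (-): stack=[10] mem=[0,0,0,0]
After op 6 (STO M0): stack=[empty] mem=[10,0,0,0]
After op 7 (RCL M0): stack=[10] mem=[10,0,0,0]

[10]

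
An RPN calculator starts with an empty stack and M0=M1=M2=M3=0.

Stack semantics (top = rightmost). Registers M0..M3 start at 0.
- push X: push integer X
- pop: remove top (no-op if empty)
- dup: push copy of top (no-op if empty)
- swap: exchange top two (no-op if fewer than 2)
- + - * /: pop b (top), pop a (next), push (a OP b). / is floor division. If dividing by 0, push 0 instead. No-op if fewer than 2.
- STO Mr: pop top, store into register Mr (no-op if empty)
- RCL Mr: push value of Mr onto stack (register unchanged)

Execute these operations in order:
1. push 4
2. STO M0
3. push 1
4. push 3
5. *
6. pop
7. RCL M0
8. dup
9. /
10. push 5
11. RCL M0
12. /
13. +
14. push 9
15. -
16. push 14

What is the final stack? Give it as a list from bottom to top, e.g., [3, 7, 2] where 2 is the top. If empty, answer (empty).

Answer: [-7, 14]

Derivation:
After op 1 (push 4): stack=[4] mem=[0,0,0,0]
After op 2 (STO M0): stack=[empty] mem=[4,0,0,0]
After op 3 (push 1): stack=[1] mem=[4,0,0,0]
After op 4 (push 3): stack=[1,3] mem=[4,0,0,0]
After op 5 (*): stack=[3] mem=[4,0,0,0]
After op 6 (pop): stack=[empty] mem=[4,0,0,0]
After op 7 (RCL M0): stack=[4] mem=[4,0,0,0]
After op 8 (dup): stack=[4,4] mem=[4,0,0,0]
After op 9 (/): stack=[1] mem=[4,0,0,0]
After op 10 (push 5): stack=[1,5] mem=[4,0,0,0]
After op 11 (RCL M0): stack=[1,5,4] mem=[4,0,0,0]
After op 12 (/): stack=[1,1] mem=[4,0,0,0]
After op 13 (+): stack=[2] mem=[4,0,0,0]
After op 14 (push 9): stack=[2,9] mem=[4,0,0,0]
After op 15 (-): stack=[-7] mem=[4,0,0,0]
After op 16 (push 14): stack=[-7,14] mem=[4,0,0,0]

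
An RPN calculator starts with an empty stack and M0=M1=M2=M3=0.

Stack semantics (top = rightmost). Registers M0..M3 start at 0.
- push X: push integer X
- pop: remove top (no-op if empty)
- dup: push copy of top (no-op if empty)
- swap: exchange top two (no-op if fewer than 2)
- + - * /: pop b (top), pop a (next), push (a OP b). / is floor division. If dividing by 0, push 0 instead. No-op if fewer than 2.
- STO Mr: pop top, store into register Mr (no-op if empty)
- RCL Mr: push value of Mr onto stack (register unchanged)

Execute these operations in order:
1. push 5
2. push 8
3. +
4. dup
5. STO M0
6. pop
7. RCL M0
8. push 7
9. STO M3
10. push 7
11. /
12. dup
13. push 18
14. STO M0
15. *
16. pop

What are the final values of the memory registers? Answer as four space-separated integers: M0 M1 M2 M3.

After op 1 (push 5): stack=[5] mem=[0,0,0,0]
After op 2 (push 8): stack=[5,8] mem=[0,0,0,0]
After op 3 (+): stack=[13] mem=[0,0,0,0]
After op 4 (dup): stack=[13,13] mem=[0,0,0,0]
After op 5 (STO M0): stack=[13] mem=[13,0,0,0]
After op 6 (pop): stack=[empty] mem=[13,0,0,0]
After op 7 (RCL M0): stack=[13] mem=[13,0,0,0]
After op 8 (push 7): stack=[13,7] mem=[13,0,0,0]
After op 9 (STO M3): stack=[13] mem=[13,0,0,7]
After op 10 (push 7): stack=[13,7] mem=[13,0,0,7]
After op 11 (/): stack=[1] mem=[13,0,0,7]
After op 12 (dup): stack=[1,1] mem=[13,0,0,7]
After op 13 (push 18): stack=[1,1,18] mem=[13,0,0,7]
After op 14 (STO M0): stack=[1,1] mem=[18,0,0,7]
After op 15 (*): stack=[1] mem=[18,0,0,7]
After op 16 (pop): stack=[empty] mem=[18,0,0,7]

Answer: 18 0 0 7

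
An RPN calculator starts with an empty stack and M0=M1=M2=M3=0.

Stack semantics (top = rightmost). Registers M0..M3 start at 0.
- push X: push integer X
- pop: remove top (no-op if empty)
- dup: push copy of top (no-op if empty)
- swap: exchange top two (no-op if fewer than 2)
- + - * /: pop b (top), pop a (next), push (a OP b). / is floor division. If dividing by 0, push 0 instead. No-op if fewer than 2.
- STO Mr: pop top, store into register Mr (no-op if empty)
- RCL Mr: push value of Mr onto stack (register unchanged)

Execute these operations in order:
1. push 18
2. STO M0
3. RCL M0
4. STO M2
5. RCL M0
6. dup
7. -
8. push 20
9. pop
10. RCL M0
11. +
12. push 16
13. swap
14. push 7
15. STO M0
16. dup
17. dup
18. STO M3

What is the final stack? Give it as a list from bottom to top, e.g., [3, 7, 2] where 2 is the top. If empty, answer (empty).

Answer: [16, 18, 18]

Derivation:
After op 1 (push 18): stack=[18] mem=[0,0,0,0]
After op 2 (STO M0): stack=[empty] mem=[18,0,0,0]
After op 3 (RCL M0): stack=[18] mem=[18,0,0,0]
After op 4 (STO M2): stack=[empty] mem=[18,0,18,0]
After op 5 (RCL M0): stack=[18] mem=[18,0,18,0]
After op 6 (dup): stack=[18,18] mem=[18,0,18,0]
After op 7 (-): stack=[0] mem=[18,0,18,0]
After op 8 (push 20): stack=[0,20] mem=[18,0,18,0]
After op 9 (pop): stack=[0] mem=[18,0,18,0]
After op 10 (RCL M0): stack=[0,18] mem=[18,0,18,0]
After op 11 (+): stack=[18] mem=[18,0,18,0]
After op 12 (push 16): stack=[18,16] mem=[18,0,18,0]
After op 13 (swap): stack=[16,18] mem=[18,0,18,0]
After op 14 (push 7): stack=[16,18,7] mem=[18,0,18,0]
After op 15 (STO M0): stack=[16,18] mem=[7,0,18,0]
After op 16 (dup): stack=[16,18,18] mem=[7,0,18,0]
After op 17 (dup): stack=[16,18,18,18] mem=[7,0,18,0]
After op 18 (STO M3): stack=[16,18,18] mem=[7,0,18,18]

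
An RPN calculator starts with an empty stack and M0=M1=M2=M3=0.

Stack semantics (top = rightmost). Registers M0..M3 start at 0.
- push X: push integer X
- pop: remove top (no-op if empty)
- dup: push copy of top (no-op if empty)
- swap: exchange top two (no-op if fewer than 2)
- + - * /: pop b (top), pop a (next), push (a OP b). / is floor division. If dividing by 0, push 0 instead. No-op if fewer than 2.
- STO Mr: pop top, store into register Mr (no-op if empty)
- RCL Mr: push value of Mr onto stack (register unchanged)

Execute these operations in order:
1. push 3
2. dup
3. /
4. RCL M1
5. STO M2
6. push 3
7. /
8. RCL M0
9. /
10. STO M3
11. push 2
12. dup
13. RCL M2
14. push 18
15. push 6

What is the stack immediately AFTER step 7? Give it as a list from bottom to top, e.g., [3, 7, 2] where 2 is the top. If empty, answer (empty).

After op 1 (push 3): stack=[3] mem=[0,0,0,0]
After op 2 (dup): stack=[3,3] mem=[0,0,0,0]
After op 3 (/): stack=[1] mem=[0,0,0,0]
After op 4 (RCL M1): stack=[1,0] mem=[0,0,0,0]
After op 5 (STO M2): stack=[1] mem=[0,0,0,0]
After op 6 (push 3): stack=[1,3] mem=[0,0,0,0]
After op 7 (/): stack=[0] mem=[0,0,0,0]

[0]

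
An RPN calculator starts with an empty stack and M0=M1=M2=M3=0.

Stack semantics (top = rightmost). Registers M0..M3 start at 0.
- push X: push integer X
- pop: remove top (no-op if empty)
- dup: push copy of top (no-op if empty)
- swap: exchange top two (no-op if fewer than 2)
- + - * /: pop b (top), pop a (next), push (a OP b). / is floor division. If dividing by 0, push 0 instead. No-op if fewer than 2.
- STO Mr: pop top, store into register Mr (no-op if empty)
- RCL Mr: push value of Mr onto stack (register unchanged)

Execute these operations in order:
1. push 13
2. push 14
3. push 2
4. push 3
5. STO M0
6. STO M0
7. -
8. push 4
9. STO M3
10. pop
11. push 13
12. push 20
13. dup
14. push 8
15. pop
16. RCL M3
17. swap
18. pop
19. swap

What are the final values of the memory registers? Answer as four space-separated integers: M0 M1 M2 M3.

Answer: 2 0 0 4

Derivation:
After op 1 (push 13): stack=[13] mem=[0,0,0,0]
After op 2 (push 14): stack=[13,14] mem=[0,0,0,0]
After op 3 (push 2): stack=[13,14,2] mem=[0,0,0,0]
After op 4 (push 3): stack=[13,14,2,3] mem=[0,0,0,0]
After op 5 (STO M0): stack=[13,14,2] mem=[3,0,0,0]
After op 6 (STO M0): stack=[13,14] mem=[2,0,0,0]
After op 7 (-): stack=[-1] mem=[2,0,0,0]
After op 8 (push 4): stack=[-1,4] mem=[2,0,0,0]
After op 9 (STO M3): stack=[-1] mem=[2,0,0,4]
After op 10 (pop): stack=[empty] mem=[2,0,0,4]
After op 11 (push 13): stack=[13] mem=[2,0,0,4]
After op 12 (push 20): stack=[13,20] mem=[2,0,0,4]
After op 13 (dup): stack=[13,20,20] mem=[2,0,0,4]
After op 14 (push 8): stack=[13,20,20,8] mem=[2,0,0,4]
After op 15 (pop): stack=[13,20,20] mem=[2,0,0,4]
After op 16 (RCL M3): stack=[13,20,20,4] mem=[2,0,0,4]
After op 17 (swap): stack=[13,20,4,20] mem=[2,0,0,4]
After op 18 (pop): stack=[13,20,4] mem=[2,0,0,4]
After op 19 (swap): stack=[13,4,20] mem=[2,0,0,4]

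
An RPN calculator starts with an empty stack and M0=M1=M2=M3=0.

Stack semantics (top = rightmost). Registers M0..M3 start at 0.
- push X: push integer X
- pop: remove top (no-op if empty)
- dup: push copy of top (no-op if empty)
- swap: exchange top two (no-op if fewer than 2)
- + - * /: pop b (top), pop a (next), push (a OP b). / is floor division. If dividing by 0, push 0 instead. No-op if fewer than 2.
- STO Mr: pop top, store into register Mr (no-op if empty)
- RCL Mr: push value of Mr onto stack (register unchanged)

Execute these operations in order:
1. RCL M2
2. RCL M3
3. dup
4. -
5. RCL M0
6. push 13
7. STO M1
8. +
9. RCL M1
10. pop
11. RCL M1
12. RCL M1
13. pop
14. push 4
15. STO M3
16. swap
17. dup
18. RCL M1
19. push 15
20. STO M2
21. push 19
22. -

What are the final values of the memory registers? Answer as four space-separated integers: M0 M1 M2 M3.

After op 1 (RCL M2): stack=[0] mem=[0,0,0,0]
After op 2 (RCL M3): stack=[0,0] mem=[0,0,0,0]
After op 3 (dup): stack=[0,0,0] mem=[0,0,0,0]
After op 4 (-): stack=[0,0] mem=[0,0,0,0]
After op 5 (RCL M0): stack=[0,0,0] mem=[0,0,0,0]
After op 6 (push 13): stack=[0,0,0,13] mem=[0,0,0,0]
After op 7 (STO M1): stack=[0,0,0] mem=[0,13,0,0]
After op 8 (+): stack=[0,0] mem=[0,13,0,0]
After op 9 (RCL M1): stack=[0,0,13] mem=[0,13,0,0]
After op 10 (pop): stack=[0,0] mem=[0,13,0,0]
After op 11 (RCL M1): stack=[0,0,13] mem=[0,13,0,0]
After op 12 (RCL M1): stack=[0,0,13,13] mem=[0,13,0,0]
After op 13 (pop): stack=[0,0,13] mem=[0,13,0,0]
After op 14 (push 4): stack=[0,0,13,4] mem=[0,13,0,0]
After op 15 (STO M3): stack=[0,0,13] mem=[0,13,0,4]
After op 16 (swap): stack=[0,13,0] mem=[0,13,0,4]
After op 17 (dup): stack=[0,13,0,0] mem=[0,13,0,4]
After op 18 (RCL M1): stack=[0,13,0,0,13] mem=[0,13,0,4]
After op 19 (push 15): stack=[0,13,0,0,13,15] mem=[0,13,0,4]
After op 20 (STO M2): stack=[0,13,0,0,13] mem=[0,13,15,4]
After op 21 (push 19): stack=[0,13,0,0,13,19] mem=[0,13,15,4]
After op 22 (-): stack=[0,13,0,0,-6] mem=[0,13,15,4]

Answer: 0 13 15 4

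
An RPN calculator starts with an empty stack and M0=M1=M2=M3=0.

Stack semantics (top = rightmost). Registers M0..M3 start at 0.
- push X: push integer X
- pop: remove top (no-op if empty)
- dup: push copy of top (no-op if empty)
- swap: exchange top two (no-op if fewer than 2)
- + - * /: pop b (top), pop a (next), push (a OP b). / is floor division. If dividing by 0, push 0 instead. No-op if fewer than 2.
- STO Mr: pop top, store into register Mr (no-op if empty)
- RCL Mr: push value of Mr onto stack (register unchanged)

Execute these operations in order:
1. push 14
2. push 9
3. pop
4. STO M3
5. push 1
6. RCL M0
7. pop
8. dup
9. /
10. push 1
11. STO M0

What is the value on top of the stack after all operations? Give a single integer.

Answer: 1

Derivation:
After op 1 (push 14): stack=[14] mem=[0,0,0,0]
After op 2 (push 9): stack=[14,9] mem=[0,0,0,0]
After op 3 (pop): stack=[14] mem=[0,0,0,0]
After op 4 (STO M3): stack=[empty] mem=[0,0,0,14]
After op 5 (push 1): stack=[1] mem=[0,0,0,14]
After op 6 (RCL M0): stack=[1,0] mem=[0,0,0,14]
After op 7 (pop): stack=[1] mem=[0,0,0,14]
After op 8 (dup): stack=[1,1] mem=[0,0,0,14]
After op 9 (/): stack=[1] mem=[0,0,0,14]
After op 10 (push 1): stack=[1,1] mem=[0,0,0,14]
After op 11 (STO M0): stack=[1] mem=[1,0,0,14]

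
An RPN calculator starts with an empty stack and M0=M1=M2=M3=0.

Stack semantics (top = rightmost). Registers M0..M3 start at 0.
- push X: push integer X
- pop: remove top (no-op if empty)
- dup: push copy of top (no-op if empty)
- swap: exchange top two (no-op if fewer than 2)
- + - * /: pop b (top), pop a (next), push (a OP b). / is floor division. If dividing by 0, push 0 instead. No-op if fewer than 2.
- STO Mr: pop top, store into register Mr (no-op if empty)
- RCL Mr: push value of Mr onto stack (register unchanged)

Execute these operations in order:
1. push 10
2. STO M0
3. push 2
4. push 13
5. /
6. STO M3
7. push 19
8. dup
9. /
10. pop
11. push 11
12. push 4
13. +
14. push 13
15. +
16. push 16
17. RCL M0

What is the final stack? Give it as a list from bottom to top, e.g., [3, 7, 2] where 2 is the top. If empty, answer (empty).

Answer: [28, 16, 10]

Derivation:
After op 1 (push 10): stack=[10] mem=[0,0,0,0]
After op 2 (STO M0): stack=[empty] mem=[10,0,0,0]
After op 3 (push 2): stack=[2] mem=[10,0,0,0]
After op 4 (push 13): stack=[2,13] mem=[10,0,0,0]
After op 5 (/): stack=[0] mem=[10,0,0,0]
After op 6 (STO M3): stack=[empty] mem=[10,0,0,0]
After op 7 (push 19): stack=[19] mem=[10,0,0,0]
After op 8 (dup): stack=[19,19] mem=[10,0,0,0]
After op 9 (/): stack=[1] mem=[10,0,0,0]
After op 10 (pop): stack=[empty] mem=[10,0,0,0]
After op 11 (push 11): stack=[11] mem=[10,0,0,0]
After op 12 (push 4): stack=[11,4] mem=[10,0,0,0]
After op 13 (+): stack=[15] mem=[10,0,0,0]
After op 14 (push 13): stack=[15,13] mem=[10,0,0,0]
After op 15 (+): stack=[28] mem=[10,0,0,0]
After op 16 (push 16): stack=[28,16] mem=[10,0,0,0]
After op 17 (RCL M0): stack=[28,16,10] mem=[10,0,0,0]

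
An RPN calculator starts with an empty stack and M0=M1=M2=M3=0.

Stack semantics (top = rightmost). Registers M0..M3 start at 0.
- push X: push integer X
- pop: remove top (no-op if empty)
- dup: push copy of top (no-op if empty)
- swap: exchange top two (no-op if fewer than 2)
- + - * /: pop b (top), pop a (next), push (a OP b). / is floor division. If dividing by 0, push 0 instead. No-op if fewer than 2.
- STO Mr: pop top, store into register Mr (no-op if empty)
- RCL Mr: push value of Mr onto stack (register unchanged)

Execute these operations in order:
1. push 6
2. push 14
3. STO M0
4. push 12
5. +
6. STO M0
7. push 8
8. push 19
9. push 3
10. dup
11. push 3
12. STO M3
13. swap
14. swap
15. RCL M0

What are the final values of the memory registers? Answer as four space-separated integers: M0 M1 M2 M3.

After op 1 (push 6): stack=[6] mem=[0,0,0,0]
After op 2 (push 14): stack=[6,14] mem=[0,0,0,0]
After op 3 (STO M0): stack=[6] mem=[14,0,0,0]
After op 4 (push 12): stack=[6,12] mem=[14,0,0,0]
After op 5 (+): stack=[18] mem=[14,0,0,0]
After op 6 (STO M0): stack=[empty] mem=[18,0,0,0]
After op 7 (push 8): stack=[8] mem=[18,0,0,0]
After op 8 (push 19): stack=[8,19] mem=[18,0,0,0]
After op 9 (push 3): stack=[8,19,3] mem=[18,0,0,0]
After op 10 (dup): stack=[8,19,3,3] mem=[18,0,0,0]
After op 11 (push 3): stack=[8,19,3,3,3] mem=[18,0,0,0]
After op 12 (STO M3): stack=[8,19,3,3] mem=[18,0,0,3]
After op 13 (swap): stack=[8,19,3,3] mem=[18,0,0,3]
After op 14 (swap): stack=[8,19,3,3] mem=[18,0,0,3]
After op 15 (RCL M0): stack=[8,19,3,3,18] mem=[18,0,0,3]

Answer: 18 0 0 3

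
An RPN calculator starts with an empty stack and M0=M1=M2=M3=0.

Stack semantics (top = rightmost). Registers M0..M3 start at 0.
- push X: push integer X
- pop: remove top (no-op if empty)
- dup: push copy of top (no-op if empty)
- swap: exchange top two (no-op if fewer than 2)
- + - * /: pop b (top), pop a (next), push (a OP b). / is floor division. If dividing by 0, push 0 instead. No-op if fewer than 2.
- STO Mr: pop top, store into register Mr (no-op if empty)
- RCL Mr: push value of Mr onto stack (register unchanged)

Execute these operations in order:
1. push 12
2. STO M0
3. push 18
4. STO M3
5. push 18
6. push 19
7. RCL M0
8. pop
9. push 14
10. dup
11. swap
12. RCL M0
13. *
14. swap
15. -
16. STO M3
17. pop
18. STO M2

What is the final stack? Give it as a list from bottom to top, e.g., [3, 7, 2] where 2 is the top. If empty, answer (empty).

Answer: (empty)

Derivation:
After op 1 (push 12): stack=[12] mem=[0,0,0,0]
After op 2 (STO M0): stack=[empty] mem=[12,0,0,0]
After op 3 (push 18): stack=[18] mem=[12,0,0,0]
After op 4 (STO M3): stack=[empty] mem=[12,0,0,18]
After op 5 (push 18): stack=[18] mem=[12,0,0,18]
After op 6 (push 19): stack=[18,19] mem=[12,0,0,18]
After op 7 (RCL M0): stack=[18,19,12] mem=[12,0,0,18]
After op 8 (pop): stack=[18,19] mem=[12,0,0,18]
After op 9 (push 14): stack=[18,19,14] mem=[12,0,0,18]
After op 10 (dup): stack=[18,19,14,14] mem=[12,0,0,18]
After op 11 (swap): stack=[18,19,14,14] mem=[12,0,0,18]
After op 12 (RCL M0): stack=[18,19,14,14,12] mem=[12,0,0,18]
After op 13 (*): stack=[18,19,14,168] mem=[12,0,0,18]
After op 14 (swap): stack=[18,19,168,14] mem=[12,0,0,18]
After op 15 (-): stack=[18,19,154] mem=[12,0,0,18]
After op 16 (STO M3): stack=[18,19] mem=[12,0,0,154]
After op 17 (pop): stack=[18] mem=[12,0,0,154]
After op 18 (STO M2): stack=[empty] mem=[12,0,18,154]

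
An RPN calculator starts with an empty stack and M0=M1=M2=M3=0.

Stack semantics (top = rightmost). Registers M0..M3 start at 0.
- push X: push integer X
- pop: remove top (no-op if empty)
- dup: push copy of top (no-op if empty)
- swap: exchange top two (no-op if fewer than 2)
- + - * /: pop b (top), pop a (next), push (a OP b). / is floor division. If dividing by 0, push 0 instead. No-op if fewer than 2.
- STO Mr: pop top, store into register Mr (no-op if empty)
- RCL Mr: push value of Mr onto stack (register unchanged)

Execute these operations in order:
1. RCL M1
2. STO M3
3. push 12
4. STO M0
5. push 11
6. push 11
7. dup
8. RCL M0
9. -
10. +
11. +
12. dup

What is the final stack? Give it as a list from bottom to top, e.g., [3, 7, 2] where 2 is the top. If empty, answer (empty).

Answer: [21, 21]

Derivation:
After op 1 (RCL M1): stack=[0] mem=[0,0,0,0]
After op 2 (STO M3): stack=[empty] mem=[0,0,0,0]
After op 3 (push 12): stack=[12] mem=[0,0,0,0]
After op 4 (STO M0): stack=[empty] mem=[12,0,0,0]
After op 5 (push 11): stack=[11] mem=[12,0,0,0]
After op 6 (push 11): stack=[11,11] mem=[12,0,0,0]
After op 7 (dup): stack=[11,11,11] mem=[12,0,0,0]
After op 8 (RCL M0): stack=[11,11,11,12] mem=[12,0,0,0]
After op 9 (-): stack=[11,11,-1] mem=[12,0,0,0]
After op 10 (+): stack=[11,10] mem=[12,0,0,0]
After op 11 (+): stack=[21] mem=[12,0,0,0]
After op 12 (dup): stack=[21,21] mem=[12,0,0,0]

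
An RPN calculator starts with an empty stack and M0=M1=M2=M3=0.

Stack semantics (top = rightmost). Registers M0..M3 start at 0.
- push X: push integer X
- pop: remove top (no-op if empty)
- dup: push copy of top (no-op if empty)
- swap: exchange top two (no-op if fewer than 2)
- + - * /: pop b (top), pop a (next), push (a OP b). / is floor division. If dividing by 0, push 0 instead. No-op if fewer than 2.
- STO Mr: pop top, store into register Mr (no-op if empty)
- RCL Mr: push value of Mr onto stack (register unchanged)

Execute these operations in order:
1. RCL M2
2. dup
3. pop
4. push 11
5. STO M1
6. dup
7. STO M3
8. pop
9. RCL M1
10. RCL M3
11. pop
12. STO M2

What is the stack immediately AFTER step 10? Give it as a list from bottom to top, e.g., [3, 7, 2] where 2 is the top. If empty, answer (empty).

After op 1 (RCL M2): stack=[0] mem=[0,0,0,0]
After op 2 (dup): stack=[0,0] mem=[0,0,0,0]
After op 3 (pop): stack=[0] mem=[0,0,0,0]
After op 4 (push 11): stack=[0,11] mem=[0,0,0,0]
After op 5 (STO M1): stack=[0] mem=[0,11,0,0]
After op 6 (dup): stack=[0,0] mem=[0,11,0,0]
After op 7 (STO M3): stack=[0] mem=[0,11,0,0]
After op 8 (pop): stack=[empty] mem=[0,11,0,0]
After op 9 (RCL M1): stack=[11] mem=[0,11,0,0]
After op 10 (RCL M3): stack=[11,0] mem=[0,11,0,0]

[11, 0]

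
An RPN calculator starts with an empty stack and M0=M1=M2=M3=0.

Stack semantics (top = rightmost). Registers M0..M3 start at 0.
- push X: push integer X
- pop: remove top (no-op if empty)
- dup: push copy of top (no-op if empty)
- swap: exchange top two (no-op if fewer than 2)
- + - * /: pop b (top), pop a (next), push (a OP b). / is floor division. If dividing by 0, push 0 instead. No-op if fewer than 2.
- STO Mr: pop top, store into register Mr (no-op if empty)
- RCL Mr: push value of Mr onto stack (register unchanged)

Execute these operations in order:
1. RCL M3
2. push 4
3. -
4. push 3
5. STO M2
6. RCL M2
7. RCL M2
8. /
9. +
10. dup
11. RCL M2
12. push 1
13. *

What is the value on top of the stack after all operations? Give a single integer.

After op 1 (RCL M3): stack=[0] mem=[0,0,0,0]
After op 2 (push 4): stack=[0,4] mem=[0,0,0,0]
After op 3 (-): stack=[-4] mem=[0,0,0,0]
After op 4 (push 3): stack=[-4,3] mem=[0,0,0,0]
After op 5 (STO M2): stack=[-4] mem=[0,0,3,0]
After op 6 (RCL M2): stack=[-4,3] mem=[0,0,3,0]
After op 7 (RCL M2): stack=[-4,3,3] mem=[0,0,3,0]
After op 8 (/): stack=[-4,1] mem=[0,0,3,0]
After op 9 (+): stack=[-3] mem=[0,0,3,0]
After op 10 (dup): stack=[-3,-3] mem=[0,0,3,0]
After op 11 (RCL M2): stack=[-3,-3,3] mem=[0,0,3,0]
After op 12 (push 1): stack=[-3,-3,3,1] mem=[0,0,3,0]
After op 13 (*): stack=[-3,-3,3] mem=[0,0,3,0]

Answer: 3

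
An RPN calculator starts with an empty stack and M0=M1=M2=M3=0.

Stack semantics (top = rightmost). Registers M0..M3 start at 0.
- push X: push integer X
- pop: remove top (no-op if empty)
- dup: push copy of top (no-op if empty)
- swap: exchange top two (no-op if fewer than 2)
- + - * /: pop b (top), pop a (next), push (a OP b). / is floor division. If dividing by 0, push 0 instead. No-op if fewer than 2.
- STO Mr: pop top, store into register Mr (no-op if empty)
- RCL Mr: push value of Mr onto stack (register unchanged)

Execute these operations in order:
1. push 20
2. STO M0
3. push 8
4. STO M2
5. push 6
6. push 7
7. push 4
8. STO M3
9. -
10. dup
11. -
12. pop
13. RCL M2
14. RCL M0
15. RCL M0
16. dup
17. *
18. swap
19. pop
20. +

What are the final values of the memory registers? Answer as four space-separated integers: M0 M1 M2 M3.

Answer: 20 0 8 4

Derivation:
After op 1 (push 20): stack=[20] mem=[0,0,0,0]
After op 2 (STO M0): stack=[empty] mem=[20,0,0,0]
After op 3 (push 8): stack=[8] mem=[20,0,0,0]
After op 4 (STO M2): stack=[empty] mem=[20,0,8,0]
After op 5 (push 6): stack=[6] mem=[20,0,8,0]
After op 6 (push 7): stack=[6,7] mem=[20,0,8,0]
After op 7 (push 4): stack=[6,7,4] mem=[20,0,8,0]
After op 8 (STO M3): stack=[6,7] mem=[20,0,8,4]
After op 9 (-): stack=[-1] mem=[20,0,8,4]
After op 10 (dup): stack=[-1,-1] mem=[20,0,8,4]
After op 11 (-): stack=[0] mem=[20,0,8,4]
After op 12 (pop): stack=[empty] mem=[20,0,8,4]
After op 13 (RCL M2): stack=[8] mem=[20,0,8,4]
After op 14 (RCL M0): stack=[8,20] mem=[20,0,8,4]
After op 15 (RCL M0): stack=[8,20,20] mem=[20,0,8,4]
After op 16 (dup): stack=[8,20,20,20] mem=[20,0,8,4]
After op 17 (*): stack=[8,20,400] mem=[20,0,8,4]
After op 18 (swap): stack=[8,400,20] mem=[20,0,8,4]
After op 19 (pop): stack=[8,400] mem=[20,0,8,4]
After op 20 (+): stack=[408] mem=[20,0,8,4]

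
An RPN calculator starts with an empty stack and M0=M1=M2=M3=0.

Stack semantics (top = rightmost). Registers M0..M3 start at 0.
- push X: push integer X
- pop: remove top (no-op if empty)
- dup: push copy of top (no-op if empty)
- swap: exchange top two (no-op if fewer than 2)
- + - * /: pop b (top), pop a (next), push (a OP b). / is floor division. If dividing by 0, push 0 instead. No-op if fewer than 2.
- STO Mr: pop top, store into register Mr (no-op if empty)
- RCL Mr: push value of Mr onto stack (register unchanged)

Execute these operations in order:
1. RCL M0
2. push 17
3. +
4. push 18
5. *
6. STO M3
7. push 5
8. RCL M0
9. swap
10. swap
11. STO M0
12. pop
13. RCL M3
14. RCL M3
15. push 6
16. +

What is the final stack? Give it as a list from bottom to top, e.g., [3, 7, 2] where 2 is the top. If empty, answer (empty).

Answer: [306, 312]

Derivation:
After op 1 (RCL M0): stack=[0] mem=[0,0,0,0]
After op 2 (push 17): stack=[0,17] mem=[0,0,0,0]
After op 3 (+): stack=[17] mem=[0,0,0,0]
After op 4 (push 18): stack=[17,18] mem=[0,0,0,0]
After op 5 (*): stack=[306] mem=[0,0,0,0]
After op 6 (STO M3): stack=[empty] mem=[0,0,0,306]
After op 7 (push 5): stack=[5] mem=[0,0,0,306]
After op 8 (RCL M0): stack=[5,0] mem=[0,0,0,306]
After op 9 (swap): stack=[0,5] mem=[0,0,0,306]
After op 10 (swap): stack=[5,0] mem=[0,0,0,306]
After op 11 (STO M0): stack=[5] mem=[0,0,0,306]
After op 12 (pop): stack=[empty] mem=[0,0,0,306]
After op 13 (RCL M3): stack=[306] mem=[0,0,0,306]
After op 14 (RCL M3): stack=[306,306] mem=[0,0,0,306]
After op 15 (push 6): stack=[306,306,6] mem=[0,0,0,306]
After op 16 (+): stack=[306,312] mem=[0,0,0,306]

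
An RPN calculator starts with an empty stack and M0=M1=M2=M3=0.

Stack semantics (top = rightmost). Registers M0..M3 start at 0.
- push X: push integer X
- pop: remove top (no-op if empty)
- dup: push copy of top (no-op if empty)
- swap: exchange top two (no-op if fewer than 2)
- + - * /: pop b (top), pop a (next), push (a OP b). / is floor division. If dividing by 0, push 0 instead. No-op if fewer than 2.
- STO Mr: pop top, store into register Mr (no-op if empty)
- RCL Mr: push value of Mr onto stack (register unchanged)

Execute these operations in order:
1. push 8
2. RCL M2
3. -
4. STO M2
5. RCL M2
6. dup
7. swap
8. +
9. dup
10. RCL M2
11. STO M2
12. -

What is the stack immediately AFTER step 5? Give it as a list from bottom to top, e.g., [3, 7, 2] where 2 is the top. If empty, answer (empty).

After op 1 (push 8): stack=[8] mem=[0,0,0,0]
After op 2 (RCL M2): stack=[8,0] mem=[0,0,0,0]
After op 3 (-): stack=[8] mem=[0,0,0,0]
After op 4 (STO M2): stack=[empty] mem=[0,0,8,0]
After op 5 (RCL M2): stack=[8] mem=[0,0,8,0]

[8]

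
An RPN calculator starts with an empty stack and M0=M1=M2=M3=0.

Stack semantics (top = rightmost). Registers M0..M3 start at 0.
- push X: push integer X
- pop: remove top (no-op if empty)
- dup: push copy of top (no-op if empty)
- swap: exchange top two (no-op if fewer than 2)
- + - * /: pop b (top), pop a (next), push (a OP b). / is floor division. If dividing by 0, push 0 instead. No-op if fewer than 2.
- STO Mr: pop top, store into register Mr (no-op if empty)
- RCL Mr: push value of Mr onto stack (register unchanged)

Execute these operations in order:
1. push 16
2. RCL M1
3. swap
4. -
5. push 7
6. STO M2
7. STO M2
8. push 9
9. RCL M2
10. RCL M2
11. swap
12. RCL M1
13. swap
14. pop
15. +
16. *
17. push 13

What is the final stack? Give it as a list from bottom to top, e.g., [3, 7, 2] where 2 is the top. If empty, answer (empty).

After op 1 (push 16): stack=[16] mem=[0,0,0,0]
After op 2 (RCL M1): stack=[16,0] mem=[0,0,0,0]
After op 3 (swap): stack=[0,16] mem=[0,0,0,0]
After op 4 (-): stack=[-16] mem=[0,0,0,0]
After op 5 (push 7): stack=[-16,7] mem=[0,0,0,0]
After op 6 (STO M2): stack=[-16] mem=[0,0,7,0]
After op 7 (STO M2): stack=[empty] mem=[0,0,-16,0]
After op 8 (push 9): stack=[9] mem=[0,0,-16,0]
After op 9 (RCL M2): stack=[9,-16] mem=[0,0,-16,0]
After op 10 (RCL M2): stack=[9,-16,-16] mem=[0,0,-16,0]
After op 11 (swap): stack=[9,-16,-16] mem=[0,0,-16,0]
After op 12 (RCL M1): stack=[9,-16,-16,0] mem=[0,0,-16,0]
After op 13 (swap): stack=[9,-16,0,-16] mem=[0,0,-16,0]
After op 14 (pop): stack=[9,-16,0] mem=[0,0,-16,0]
After op 15 (+): stack=[9,-16] mem=[0,0,-16,0]
After op 16 (*): stack=[-144] mem=[0,0,-16,0]
After op 17 (push 13): stack=[-144,13] mem=[0,0,-16,0]

Answer: [-144, 13]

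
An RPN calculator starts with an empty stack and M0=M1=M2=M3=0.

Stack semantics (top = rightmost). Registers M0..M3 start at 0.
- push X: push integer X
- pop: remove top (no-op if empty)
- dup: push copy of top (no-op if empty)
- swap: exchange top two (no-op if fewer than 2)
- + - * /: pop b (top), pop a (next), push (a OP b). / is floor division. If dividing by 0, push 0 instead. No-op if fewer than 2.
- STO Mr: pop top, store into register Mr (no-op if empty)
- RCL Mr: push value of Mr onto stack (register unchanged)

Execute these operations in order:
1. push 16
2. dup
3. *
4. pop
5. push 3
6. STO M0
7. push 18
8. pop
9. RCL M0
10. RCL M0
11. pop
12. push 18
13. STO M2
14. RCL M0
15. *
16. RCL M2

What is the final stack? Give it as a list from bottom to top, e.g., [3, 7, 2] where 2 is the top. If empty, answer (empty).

After op 1 (push 16): stack=[16] mem=[0,0,0,0]
After op 2 (dup): stack=[16,16] mem=[0,0,0,0]
After op 3 (*): stack=[256] mem=[0,0,0,0]
After op 4 (pop): stack=[empty] mem=[0,0,0,0]
After op 5 (push 3): stack=[3] mem=[0,0,0,0]
After op 6 (STO M0): stack=[empty] mem=[3,0,0,0]
After op 7 (push 18): stack=[18] mem=[3,0,0,0]
After op 8 (pop): stack=[empty] mem=[3,0,0,0]
After op 9 (RCL M0): stack=[3] mem=[3,0,0,0]
After op 10 (RCL M0): stack=[3,3] mem=[3,0,0,0]
After op 11 (pop): stack=[3] mem=[3,0,0,0]
After op 12 (push 18): stack=[3,18] mem=[3,0,0,0]
After op 13 (STO M2): stack=[3] mem=[3,0,18,0]
After op 14 (RCL M0): stack=[3,3] mem=[3,0,18,0]
After op 15 (*): stack=[9] mem=[3,0,18,0]
After op 16 (RCL M2): stack=[9,18] mem=[3,0,18,0]

Answer: [9, 18]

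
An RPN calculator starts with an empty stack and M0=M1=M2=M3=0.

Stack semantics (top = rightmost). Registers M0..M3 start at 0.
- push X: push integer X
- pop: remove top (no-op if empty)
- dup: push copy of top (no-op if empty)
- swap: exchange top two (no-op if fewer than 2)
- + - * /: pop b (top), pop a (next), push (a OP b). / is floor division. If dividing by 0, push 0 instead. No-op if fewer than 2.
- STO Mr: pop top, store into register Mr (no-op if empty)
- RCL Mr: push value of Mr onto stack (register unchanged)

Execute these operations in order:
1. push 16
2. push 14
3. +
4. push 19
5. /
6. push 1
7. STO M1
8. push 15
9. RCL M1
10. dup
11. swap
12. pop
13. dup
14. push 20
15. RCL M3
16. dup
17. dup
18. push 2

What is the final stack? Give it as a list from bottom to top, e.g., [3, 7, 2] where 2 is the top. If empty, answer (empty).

After op 1 (push 16): stack=[16] mem=[0,0,0,0]
After op 2 (push 14): stack=[16,14] mem=[0,0,0,0]
After op 3 (+): stack=[30] mem=[0,0,0,0]
After op 4 (push 19): stack=[30,19] mem=[0,0,0,0]
After op 5 (/): stack=[1] mem=[0,0,0,0]
After op 6 (push 1): stack=[1,1] mem=[0,0,0,0]
After op 7 (STO M1): stack=[1] mem=[0,1,0,0]
After op 8 (push 15): stack=[1,15] mem=[0,1,0,0]
After op 9 (RCL M1): stack=[1,15,1] mem=[0,1,0,0]
After op 10 (dup): stack=[1,15,1,1] mem=[0,1,0,0]
After op 11 (swap): stack=[1,15,1,1] mem=[0,1,0,0]
After op 12 (pop): stack=[1,15,1] mem=[0,1,0,0]
After op 13 (dup): stack=[1,15,1,1] mem=[0,1,0,0]
After op 14 (push 20): stack=[1,15,1,1,20] mem=[0,1,0,0]
After op 15 (RCL M3): stack=[1,15,1,1,20,0] mem=[0,1,0,0]
After op 16 (dup): stack=[1,15,1,1,20,0,0] mem=[0,1,0,0]
After op 17 (dup): stack=[1,15,1,1,20,0,0,0] mem=[0,1,0,0]
After op 18 (push 2): stack=[1,15,1,1,20,0,0,0,2] mem=[0,1,0,0]

Answer: [1, 15, 1, 1, 20, 0, 0, 0, 2]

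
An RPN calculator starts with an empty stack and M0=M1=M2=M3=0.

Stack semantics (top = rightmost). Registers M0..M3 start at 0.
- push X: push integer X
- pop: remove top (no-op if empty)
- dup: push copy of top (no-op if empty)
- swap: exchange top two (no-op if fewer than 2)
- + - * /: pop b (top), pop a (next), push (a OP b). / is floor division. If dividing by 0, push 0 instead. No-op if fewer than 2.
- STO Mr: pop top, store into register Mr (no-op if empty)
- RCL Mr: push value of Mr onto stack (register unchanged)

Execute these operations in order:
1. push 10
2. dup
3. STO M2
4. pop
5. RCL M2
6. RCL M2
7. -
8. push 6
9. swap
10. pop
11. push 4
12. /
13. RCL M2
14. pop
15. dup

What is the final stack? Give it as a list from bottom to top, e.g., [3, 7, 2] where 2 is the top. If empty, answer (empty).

After op 1 (push 10): stack=[10] mem=[0,0,0,0]
After op 2 (dup): stack=[10,10] mem=[0,0,0,0]
After op 3 (STO M2): stack=[10] mem=[0,0,10,0]
After op 4 (pop): stack=[empty] mem=[0,0,10,0]
After op 5 (RCL M2): stack=[10] mem=[0,0,10,0]
After op 6 (RCL M2): stack=[10,10] mem=[0,0,10,0]
After op 7 (-): stack=[0] mem=[0,0,10,0]
After op 8 (push 6): stack=[0,6] mem=[0,0,10,0]
After op 9 (swap): stack=[6,0] mem=[0,0,10,0]
After op 10 (pop): stack=[6] mem=[0,0,10,0]
After op 11 (push 4): stack=[6,4] mem=[0,0,10,0]
After op 12 (/): stack=[1] mem=[0,0,10,0]
After op 13 (RCL M2): stack=[1,10] mem=[0,0,10,0]
After op 14 (pop): stack=[1] mem=[0,0,10,0]
After op 15 (dup): stack=[1,1] mem=[0,0,10,0]

Answer: [1, 1]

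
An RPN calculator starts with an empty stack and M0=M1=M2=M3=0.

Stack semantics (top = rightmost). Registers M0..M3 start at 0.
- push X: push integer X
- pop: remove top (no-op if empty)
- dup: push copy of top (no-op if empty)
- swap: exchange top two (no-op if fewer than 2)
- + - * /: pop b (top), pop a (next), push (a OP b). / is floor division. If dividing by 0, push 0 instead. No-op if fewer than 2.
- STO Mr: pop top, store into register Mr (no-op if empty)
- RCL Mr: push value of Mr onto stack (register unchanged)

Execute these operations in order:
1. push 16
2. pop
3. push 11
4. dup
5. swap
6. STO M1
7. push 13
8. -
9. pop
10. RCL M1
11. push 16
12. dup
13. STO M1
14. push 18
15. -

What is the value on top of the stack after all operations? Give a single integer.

Answer: -2

Derivation:
After op 1 (push 16): stack=[16] mem=[0,0,0,0]
After op 2 (pop): stack=[empty] mem=[0,0,0,0]
After op 3 (push 11): stack=[11] mem=[0,0,0,0]
After op 4 (dup): stack=[11,11] mem=[0,0,0,0]
After op 5 (swap): stack=[11,11] mem=[0,0,0,0]
After op 6 (STO M1): stack=[11] mem=[0,11,0,0]
After op 7 (push 13): stack=[11,13] mem=[0,11,0,0]
After op 8 (-): stack=[-2] mem=[0,11,0,0]
After op 9 (pop): stack=[empty] mem=[0,11,0,0]
After op 10 (RCL M1): stack=[11] mem=[0,11,0,0]
After op 11 (push 16): stack=[11,16] mem=[0,11,0,0]
After op 12 (dup): stack=[11,16,16] mem=[0,11,0,0]
After op 13 (STO M1): stack=[11,16] mem=[0,16,0,0]
After op 14 (push 18): stack=[11,16,18] mem=[0,16,0,0]
After op 15 (-): stack=[11,-2] mem=[0,16,0,0]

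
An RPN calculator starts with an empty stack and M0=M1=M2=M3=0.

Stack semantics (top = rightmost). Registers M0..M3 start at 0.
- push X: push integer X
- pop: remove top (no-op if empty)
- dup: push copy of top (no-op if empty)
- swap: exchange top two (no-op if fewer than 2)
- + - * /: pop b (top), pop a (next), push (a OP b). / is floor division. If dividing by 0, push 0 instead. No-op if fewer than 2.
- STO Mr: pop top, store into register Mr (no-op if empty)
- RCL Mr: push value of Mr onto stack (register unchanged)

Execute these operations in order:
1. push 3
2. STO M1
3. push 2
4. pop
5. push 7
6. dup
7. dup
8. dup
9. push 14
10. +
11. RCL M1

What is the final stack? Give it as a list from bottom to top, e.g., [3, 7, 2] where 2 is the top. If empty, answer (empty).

Answer: [7, 7, 7, 21, 3]

Derivation:
After op 1 (push 3): stack=[3] mem=[0,0,0,0]
After op 2 (STO M1): stack=[empty] mem=[0,3,0,0]
After op 3 (push 2): stack=[2] mem=[0,3,0,0]
After op 4 (pop): stack=[empty] mem=[0,3,0,0]
After op 5 (push 7): stack=[7] mem=[0,3,0,0]
After op 6 (dup): stack=[7,7] mem=[0,3,0,0]
After op 7 (dup): stack=[7,7,7] mem=[0,3,0,0]
After op 8 (dup): stack=[7,7,7,7] mem=[0,3,0,0]
After op 9 (push 14): stack=[7,7,7,7,14] mem=[0,3,0,0]
After op 10 (+): stack=[7,7,7,21] mem=[0,3,0,0]
After op 11 (RCL M1): stack=[7,7,7,21,3] mem=[0,3,0,0]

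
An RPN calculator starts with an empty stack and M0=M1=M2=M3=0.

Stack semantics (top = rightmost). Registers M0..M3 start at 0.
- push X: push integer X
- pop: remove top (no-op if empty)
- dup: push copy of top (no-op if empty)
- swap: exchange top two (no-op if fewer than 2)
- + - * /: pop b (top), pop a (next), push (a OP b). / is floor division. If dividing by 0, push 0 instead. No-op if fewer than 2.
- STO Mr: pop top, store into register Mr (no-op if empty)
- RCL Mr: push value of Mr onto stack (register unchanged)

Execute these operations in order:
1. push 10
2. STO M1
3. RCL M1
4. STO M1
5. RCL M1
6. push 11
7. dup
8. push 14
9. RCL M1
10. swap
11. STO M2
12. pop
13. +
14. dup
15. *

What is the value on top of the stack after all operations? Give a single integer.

After op 1 (push 10): stack=[10] mem=[0,0,0,0]
After op 2 (STO M1): stack=[empty] mem=[0,10,0,0]
After op 3 (RCL M1): stack=[10] mem=[0,10,0,0]
After op 4 (STO M1): stack=[empty] mem=[0,10,0,0]
After op 5 (RCL M1): stack=[10] mem=[0,10,0,0]
After op 6 (push 11): stack=[10,11] mem=[0,10,0,0]
After op 7 (dup): stack=[10,11,11] mem=[0,10,0,0]
After op 8 (push 14): stack=[10,11,11,14] mem=[0,10,0,0]
After op 9 (RCL M1): stack=[10,11,11,14,10] mem=[0,10,0,0]
After op 10 (swap): stack=[10,11,11,10,14] mem=[0,10,0,0]
After op 11 (STO M2): stack=[10,11,11,10] mem=[0,10,14,0]
After op 12 (pop): stack=[10,11,11] mem=[0,10,14,0]
After op 13 (+): stack=[10,22] mem=[0,10,14,0]
After op 14 (dup): stack=[10,22,22] mem=[0,10,14,0]
After op 15 (*): stack=[10,484] mem=[0,10,14,0]

Answer: 484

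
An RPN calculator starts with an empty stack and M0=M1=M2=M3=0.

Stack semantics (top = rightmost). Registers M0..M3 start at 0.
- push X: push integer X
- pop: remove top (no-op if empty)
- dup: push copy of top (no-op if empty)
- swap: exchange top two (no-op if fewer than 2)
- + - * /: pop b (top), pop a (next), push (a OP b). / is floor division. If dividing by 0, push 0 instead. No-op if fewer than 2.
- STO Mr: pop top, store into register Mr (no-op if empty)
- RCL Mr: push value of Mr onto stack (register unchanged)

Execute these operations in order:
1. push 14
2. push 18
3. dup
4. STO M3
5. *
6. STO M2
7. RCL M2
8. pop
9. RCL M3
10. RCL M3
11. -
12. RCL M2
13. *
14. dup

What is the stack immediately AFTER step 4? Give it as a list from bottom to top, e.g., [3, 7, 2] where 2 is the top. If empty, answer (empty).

After op 1 (push 14): stack=[14] mem=[0,0,0,0]
After op 2 (push 18): stack=[14,18] mem=[0,0,0,0]
After op 3 (dup): stack=[14,18,18] mem=[0,0,0,0]
After op 4 (STO M3): stack=[14,18] mem=[0,0,0,18]

[14, 18]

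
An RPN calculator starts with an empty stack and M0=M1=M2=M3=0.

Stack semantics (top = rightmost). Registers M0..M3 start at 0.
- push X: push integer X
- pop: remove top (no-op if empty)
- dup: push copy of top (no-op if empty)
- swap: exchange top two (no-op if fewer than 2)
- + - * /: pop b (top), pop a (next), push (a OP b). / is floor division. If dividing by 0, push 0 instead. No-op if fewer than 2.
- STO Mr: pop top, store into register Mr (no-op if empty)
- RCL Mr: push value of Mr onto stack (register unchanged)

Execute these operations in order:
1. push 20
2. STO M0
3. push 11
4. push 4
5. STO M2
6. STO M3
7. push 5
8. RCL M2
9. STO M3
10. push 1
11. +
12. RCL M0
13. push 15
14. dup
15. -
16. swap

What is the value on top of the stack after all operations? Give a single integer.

Answer: 20

Derivation:
After op 1 (push 20): stack=[20] mem=[0,0,0,0]
After op 2 (STO M0): stack=[empty] mem=[20,0,0,0]
After op 3 (push 11): stack=[11] mem=[20,0,0,0]
After op 4 (push 4): stack=[11,4] mem=[20,0,0,0]
After op 5 (STO M2): stack=[11] mem=[20,0,4,0]
After op 6 (STO M3): stack=[empty] mem=[20,0,4,11]
After op 7 (push 5): stack=[5] mem=[20,0,4,11]
After op 8 (RCL M2): stack=[5,4] mem=[20,0,4,11]
After op 9 (STO M3): stack=[5] mem=[20,0,4,4]
After op 10 (push 1): stack=[5,1] mem=[20,0,4,4]
After op 11 (+): stack=[6] mem=[20,0,4,4]
After op 12 (RCL M0): stack=[6,20] mem=[20,0,4,4]
After op 13 (push 15): stack=[6,20,15] mem=[20,0,4,4]
After op 14 (dup): stack=[6,20,15,15] mem=[20,0,4,4]
After op 15 (-): stack=[6,20,0] mem=[20,0,4,4]
After op 16 (swap): stack=[6,0,20] mem=[20,0,4,4]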